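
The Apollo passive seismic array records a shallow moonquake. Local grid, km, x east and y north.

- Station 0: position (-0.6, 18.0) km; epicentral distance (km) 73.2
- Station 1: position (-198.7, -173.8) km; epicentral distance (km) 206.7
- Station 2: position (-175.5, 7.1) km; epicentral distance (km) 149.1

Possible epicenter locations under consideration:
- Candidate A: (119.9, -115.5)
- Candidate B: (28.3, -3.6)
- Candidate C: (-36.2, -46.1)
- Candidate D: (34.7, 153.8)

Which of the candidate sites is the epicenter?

For each candidate, compare |candidate − station| to the reported distance:
Candidate A: residuals Station 0 106.6, Station 1 117.2, Station 2 170.7 → max 170.7 km
Candidate B: residuals Station 0 37.1, Station 1 77.0, Station 2 55.0 → max 77.0 km
Candidate C: residuals Station 0 0.1, Station 1 0.0, Station 2 0.0 → max 0.1 km
Candidate D: residuals Station 0 67.1, Station 1 195.5, Station 2 107.2 → max 195.5 km
Only Candidate C has all residuals ≈ 0.

Candidate C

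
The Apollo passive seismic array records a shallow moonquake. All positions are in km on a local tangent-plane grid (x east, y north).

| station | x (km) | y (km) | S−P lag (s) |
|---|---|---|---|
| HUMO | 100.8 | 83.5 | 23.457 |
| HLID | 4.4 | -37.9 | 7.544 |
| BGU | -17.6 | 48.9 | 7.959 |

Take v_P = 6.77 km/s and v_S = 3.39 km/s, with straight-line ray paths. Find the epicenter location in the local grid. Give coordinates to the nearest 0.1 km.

(-33.0, -2.9)

Distance from S−P lag: d = Δt · v_P v_S / (v_P − v_S) = Δt · (6.77·3.39)/(6.77−3.39) ≈ 6.7900·Δt.
So d_HUMO = 159.27, d_HLID = 51.22, d_BGU = 54.04 km.
Circle about each station: (x − 100.8)² + (y − 83.5)² = 159.27²; (x − 4.4)² + (y + 37.9)² = 51.22²; (x + 17.6)² + (y − 48.9)² = 54.04².
Subtracting the HUMO equation from the HLID and BGU equations removes the quadratic terms:
-192.8 x − 242.8 y = 7066.32
-236.8 x − 69.2 y = 8014.69
Solving the 2×2 system: x ≈ -33.0, y ≈ -2.9 km.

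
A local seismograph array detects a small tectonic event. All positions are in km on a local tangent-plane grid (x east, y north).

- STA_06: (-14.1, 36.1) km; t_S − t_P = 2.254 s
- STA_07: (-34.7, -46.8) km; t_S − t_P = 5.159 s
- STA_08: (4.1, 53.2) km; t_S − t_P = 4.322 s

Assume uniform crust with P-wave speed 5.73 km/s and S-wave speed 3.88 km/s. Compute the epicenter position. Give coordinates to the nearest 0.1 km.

Distance from S−P lag: d = Δt · v_P v_S / (v_P − v_S) = Δt · (5.73·3.88)/(5.73−3.88) ≈ 12.0175·Δt.
So d_STA_06 = 27.09, d_STA_07 = 62.00, d_STA_08 = 51.94 km.
Circle about each station: (x + 14.1)² + (y − 36.1)² = 27.09²; (x + 34.7)² + (y + 46.8)² = 62.00²; (x − 4.1)² + (y − 53.2)² = 51.94².
Subtracting the STA_06 equation from the STA_07 and STA_08 equations removes the quadratic terms:
-41.2 x − 165.8 y = -1217.82
36.4 x + 34.2 y = -618.87
Solving the 2×2 system: x ≈ -31.2, y ≈ 15.1 km.

-31.2 km east, 15.1 km north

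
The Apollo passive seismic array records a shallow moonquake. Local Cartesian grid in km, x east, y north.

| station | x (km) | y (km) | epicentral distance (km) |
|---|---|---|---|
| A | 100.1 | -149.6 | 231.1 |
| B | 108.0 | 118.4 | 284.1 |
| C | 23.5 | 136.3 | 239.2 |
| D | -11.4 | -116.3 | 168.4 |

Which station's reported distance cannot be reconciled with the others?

Solve using three stations at a time. Using A, B, C (subtract circle equations pairwise → linear system) gives (x, y) ≈ (-113.0, -60.1).
Distances from that point to each station vs reported:
  A: calculated 231.1 vs reported 231.1 → residual 0.0 km
  B: calculated 284.1 vs reported 284.1 → residual 0.0 km
  C: calculated 239.2 vs reported 239.2 → residual 0.0 km
  D: calculated 116.1 vs reported 168.4 → residual 52.3 km
A, B, C are mutually consistent (residuals ≈ 0); D is off by 52.3 km.

D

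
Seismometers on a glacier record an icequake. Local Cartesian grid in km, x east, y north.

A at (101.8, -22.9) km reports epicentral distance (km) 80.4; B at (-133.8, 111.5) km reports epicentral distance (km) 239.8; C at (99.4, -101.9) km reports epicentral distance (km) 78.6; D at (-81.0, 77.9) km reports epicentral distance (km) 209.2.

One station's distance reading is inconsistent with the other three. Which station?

D

Solve using three stations at a time. Using A, B, C (subtract circle equations pairwise → linear system) gives (x, y) ≈ (31.6, -62.1).
Distances from that point to each station vs reported:
  A: calculated 80.4 vs reported 80.4 → residual 0.0 km
  B: calculated 239.8 vs reported 239.8 → residual 0.0 km
  C: calculated 78.6 vs reported 78.6 → residual 0.0 km
  D: calculated 179.7 vs reported 209.2 → residual 29.5 km
A, B, C are mutually consistent (residuals ≈ 0); D is off by 29.5 km.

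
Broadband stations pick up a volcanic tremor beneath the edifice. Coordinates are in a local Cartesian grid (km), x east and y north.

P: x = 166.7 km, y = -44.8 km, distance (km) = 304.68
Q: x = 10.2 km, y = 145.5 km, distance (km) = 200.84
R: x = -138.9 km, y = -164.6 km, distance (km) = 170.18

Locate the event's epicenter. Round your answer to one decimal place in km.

-133.8 km east, 5.5 km north

Circle about each station: (x − 166.7)² + (y + 44.8)² = 304.68²; (x − 10.2)² + (y − 145.5)² = 200.84²; (x + 138.9)² + (y + 164.6)² = 170.18².
Subtracting the P equation from the Q and R equations removes the quadratic terms:
-313.0 x + 380.6 y = 43971.56
-611.2 x − 239.6 y = 80459.11
Solving the 2×2 system: x ≈ -133.8, y ≈ 5.5 km.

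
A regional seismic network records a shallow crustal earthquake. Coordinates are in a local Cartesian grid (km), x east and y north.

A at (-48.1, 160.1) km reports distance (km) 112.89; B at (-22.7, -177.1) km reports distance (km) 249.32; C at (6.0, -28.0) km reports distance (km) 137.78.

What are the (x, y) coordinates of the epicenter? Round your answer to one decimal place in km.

(-100.1, 59.9)

Circle about each station: (x + 48.1)² + (y − 160.1)² = 112.89²; (x + 22.7)² + (y + 177.1)² = 249.32²; (x − 6.0)² + (y + 28.0)² = 137.78².
Subtracting pairs of circle equations eliminates x²+y² and gives linear equations (the radical axes):
50.8 x − 674.4 y = -45482.23
108.2 x − 376.2 y = -33364.80
Solving the 2×2 system: x ≈ -100.1, y ≈ 59.9 km.
Check against A (with the unrounded x, y): √((x + 48.1)²+(y − 160.1)²) = 112.88 ≈ 112.89 km. ✓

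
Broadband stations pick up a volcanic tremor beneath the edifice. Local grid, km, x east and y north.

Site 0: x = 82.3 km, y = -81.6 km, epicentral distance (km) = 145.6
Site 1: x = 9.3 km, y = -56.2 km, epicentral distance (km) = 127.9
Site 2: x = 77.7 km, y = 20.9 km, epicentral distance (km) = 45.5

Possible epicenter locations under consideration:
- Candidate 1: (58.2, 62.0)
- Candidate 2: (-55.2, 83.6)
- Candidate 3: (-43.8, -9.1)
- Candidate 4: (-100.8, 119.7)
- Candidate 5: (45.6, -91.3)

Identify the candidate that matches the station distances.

For each candidate, compare |candidate − station| to the reported distance:
Candidate 1: residuals Site 0 0.0, Site 1 0.0, Site 2 0.0 → max 0.0 km
Candidate 2: residuals Site 0 69.3, Site 1 26.1, Site 2 101.4 → max 101.4 km
Candidate 3: residuals Site 0 0.1, Site 1 56.9, Site 2 79.6 → max 79.6 km
Candidate 4: residuals Site 0 126.5, Site 1 79.6, Site 2 158.5 → max 158.5 km
Candidate 5: residuals Site 0 107.6, Site 1 77.4, Site 2 71.2 → max 107.6 km
Only Candidate 1 has all residuals ≈ 0.

Candidate 1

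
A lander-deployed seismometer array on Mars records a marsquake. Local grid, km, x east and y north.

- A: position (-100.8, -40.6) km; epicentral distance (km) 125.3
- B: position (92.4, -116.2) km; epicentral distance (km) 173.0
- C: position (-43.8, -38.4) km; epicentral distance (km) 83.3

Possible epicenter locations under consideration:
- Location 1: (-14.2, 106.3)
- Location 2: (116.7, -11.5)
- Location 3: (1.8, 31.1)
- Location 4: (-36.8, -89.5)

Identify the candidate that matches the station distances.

Location 3

For each candidate, compare |candidate − station| to the reported distance:
Location 1: residuals A 45.2, B 73.7, C 64.4 → max 73.7 km
Location 2: residuals A 94.1, B 65.5, C 79.4 → max 94.1 km
Location 3: residuals A 0.1, B 0.1, C 0.2 → max 0.2 km
Location 4: residuals A 44.8, B 41.1, C 31.7 → max 44.8 km
Only Location 3 has all residuals ≈ 0.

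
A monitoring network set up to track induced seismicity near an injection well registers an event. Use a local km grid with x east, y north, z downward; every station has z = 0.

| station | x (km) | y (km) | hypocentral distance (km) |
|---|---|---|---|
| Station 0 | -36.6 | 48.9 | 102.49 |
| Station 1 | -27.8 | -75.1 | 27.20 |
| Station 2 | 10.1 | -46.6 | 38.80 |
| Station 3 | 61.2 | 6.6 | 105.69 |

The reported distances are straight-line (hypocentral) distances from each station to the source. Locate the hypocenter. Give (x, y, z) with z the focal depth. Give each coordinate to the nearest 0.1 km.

Each station gives a sphere (x−x_i)² + (y−y_i)² + z² = d_i² (stations at z=0).
Subtracting the Station 0 sphere from Station 1 and Station 2: z² cancels, leaving linear equations in x and y:
17.6 x − 248.0 y = 12446.44
93.4 x − 191.0 y = 7541.56
Solving: x ≈ -25.602, y ≈ -52.004 km (keep extra digits for the depth step; rounded: -25.6, -52.0).
Then from the Station 0 sphere: z² = 102.49² − (x + 36.6)² − (y − 48.9)² with x = -25.602, y = -52.004, so z ≈ 14.200 ≈ 14.2 km.
Check against Station 3 (with the unrounded solution): distance 105.69 ≈ 105.69 km. ✓

x ≈ -25.6 km, y ≈ -52.0 km, depth ≈ 14.2 km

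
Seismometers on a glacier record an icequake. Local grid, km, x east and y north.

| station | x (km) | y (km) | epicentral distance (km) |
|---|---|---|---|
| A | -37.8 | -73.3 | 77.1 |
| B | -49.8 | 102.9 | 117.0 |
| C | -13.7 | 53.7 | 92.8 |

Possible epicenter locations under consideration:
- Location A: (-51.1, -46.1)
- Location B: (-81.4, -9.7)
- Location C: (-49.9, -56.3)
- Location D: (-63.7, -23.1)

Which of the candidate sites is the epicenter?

For each candidate, compare |candidate − station| to the reported distance:
Location A: residuals A 46.8, B 32.0, C 13.8 → max 46.8 km
Location B: residuals A 0.0, B 0.0, C 0.0 → max 0.0 km
Location C: residuals A 56.2, B 42.2, C 23.0 → max 56.2 km
Location D: residuals A 20.6, B 9.8, C 1.2 → max 20.6 km
Only Location B has all residuals ≈ 0.

Location B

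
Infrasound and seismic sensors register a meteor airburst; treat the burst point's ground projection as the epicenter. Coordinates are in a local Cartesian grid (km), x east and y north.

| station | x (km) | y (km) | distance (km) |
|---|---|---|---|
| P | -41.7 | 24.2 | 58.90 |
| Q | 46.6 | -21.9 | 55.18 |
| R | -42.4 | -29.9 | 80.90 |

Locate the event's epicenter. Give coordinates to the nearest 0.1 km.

17.2 km east, 24.8 km north

Circle about each station: (x + 41.7)² + (y − 24.2)² = 58.90²; (x − 46.6)² + (y + 21.9)² = 55.18²; (x + 42.4)² + (y + 29.9)² = 80.90².
Subtracting pairs of circle equations eliminates x²+y² and gives linear equations (the radical axes):
176.6 x − 92.2 y = 751.02
-1.4 x − 108.2 y = -2708.36
Solving the 2×2 system: x ≈ 17.2, y ≈ 24.8 km.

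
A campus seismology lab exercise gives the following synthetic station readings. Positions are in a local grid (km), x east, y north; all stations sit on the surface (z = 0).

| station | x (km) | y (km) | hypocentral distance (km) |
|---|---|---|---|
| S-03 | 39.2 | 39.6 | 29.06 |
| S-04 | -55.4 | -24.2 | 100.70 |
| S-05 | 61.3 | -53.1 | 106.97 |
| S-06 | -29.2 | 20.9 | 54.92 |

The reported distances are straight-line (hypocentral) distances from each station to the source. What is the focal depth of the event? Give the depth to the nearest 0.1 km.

Each station gives a sphere (x−x_i)² + (y−y_i)² + z² = d_i² (stations at z=0).
Subtracting the S-03 sphere from S-04 and S-05: z² cancels, leaving linear equations in x and y:
-189.2 x − 127.6 y = -8746.01
44.2 x − 185.4 y = -7125.60
Solving: x ≈ 17.493, y ≈ 42.604 km (keep extra digits for the depth step; rounded: 17.5, 42.6).
Then from the S-03 sphere: z² = 29.06² − (x − 39.2)² − (y − 39.6)² with x = 17.493, y = 42.604, so z ≈ 19.086 ≈ 19.1 km.

z ≈ 19.1 km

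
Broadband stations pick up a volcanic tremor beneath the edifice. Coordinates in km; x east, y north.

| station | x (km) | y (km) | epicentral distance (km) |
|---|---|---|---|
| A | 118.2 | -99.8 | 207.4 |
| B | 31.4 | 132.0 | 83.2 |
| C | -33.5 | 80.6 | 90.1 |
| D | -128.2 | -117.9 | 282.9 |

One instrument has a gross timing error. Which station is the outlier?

Solve using three stations at a time. Using A, C, D (subtract circle equations pairwise → linear system) gives (x, y) ≈ (54.9, 97.7).
Distances from that point to each station vs reported:
  A: calculated 207.4 vs reported 207.4 → residual 0.0 km
  B: calculated 41.6 vs reported 83.2 → residual 41.6 km
  C: calculated 90.1 vs reported 90.1 → residual 0.0 km
  D: calculated 282.9 vs reported 282.9 → residual 0.0 km
A, C, D are mutually consistent (residuals ≈ 0); B is off by 41.6 km.

B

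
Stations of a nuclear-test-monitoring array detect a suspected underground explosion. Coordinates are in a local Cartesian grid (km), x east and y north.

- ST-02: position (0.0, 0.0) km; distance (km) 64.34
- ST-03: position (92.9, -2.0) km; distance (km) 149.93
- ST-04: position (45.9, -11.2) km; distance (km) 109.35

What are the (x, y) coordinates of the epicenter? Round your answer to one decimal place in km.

Circle about each station: x² + y² = 64.34²; (x − 92.9)² + (y + 2.0)² = 149.93²; (x − 45.9)² + (y + 11.2)² = 109.35².
Subtracting pairs of circle equations eliminates x²+y² and gives linear equations (the radical axes):
185.8 x − 4.0 y = -9704.96
91.8 x − 22.4 y = -5585.54
Solving the 2×2 system: x ≈ -51.4, y ≈ 38.7 km.

x ≈ -51.4 km, y ≈ 38.7 km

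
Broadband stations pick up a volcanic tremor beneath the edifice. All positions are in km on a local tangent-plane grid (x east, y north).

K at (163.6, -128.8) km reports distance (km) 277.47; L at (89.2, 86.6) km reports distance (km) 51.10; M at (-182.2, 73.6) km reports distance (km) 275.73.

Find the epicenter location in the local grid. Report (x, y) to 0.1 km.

Circle about each station: (x − 163.6)² + (y + 128.8)² = 277.47²; (x − 89.2)² + (y − 86.6)² = 51.10²; (x + 182.2)² + (y − 73.6)² = 275.73².
Subtracting the K equation from the L and M equations removes the quadratic terms:
-148.8 x + 430.8 y = 46480.19
-691.6 x + 404.8 y = -3778.03
Solving the 2×2 system: x ≈ 86.0, y ≈ 137.6 km.

(86.0, 137.6)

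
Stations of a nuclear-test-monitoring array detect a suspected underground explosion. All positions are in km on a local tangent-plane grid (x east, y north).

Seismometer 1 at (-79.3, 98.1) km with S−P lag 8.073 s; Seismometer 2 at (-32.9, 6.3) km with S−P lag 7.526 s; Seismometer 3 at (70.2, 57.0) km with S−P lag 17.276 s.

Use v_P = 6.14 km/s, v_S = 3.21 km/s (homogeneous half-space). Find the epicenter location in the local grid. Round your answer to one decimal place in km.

Distance from S−P lag: d = Δt · v_P v_S / (v_P − v_S) = Δt · (6.14·3.21)/(6.14−3.21) ≈ 6.7268·Δt.
So d_Seismometer 1 = 54.31, d_Seismometer 2 = 50.63, d_Seismometer 3 = 116.21 km.
Circle about each station: (x + 79.3)² + (y − 98.1)² = 54.31²; (x + 32.9)² + (y − 6.3)² = 50.63²; (x − 70.2)² + (y − 57.0)² = 116.21².
Subtracting the Seismometer 1 equation from the Seismometer 2 and Seismometer 3 equations removes the quadratic terms:
92.8 x − 183.6 y = -14403.82
299.0 x − 82.2 y = -18290.25
Solving the 2×2 system: x ≈ -46.0, y ≈ 55.2 km.

-46.0 km east, 55.2 km north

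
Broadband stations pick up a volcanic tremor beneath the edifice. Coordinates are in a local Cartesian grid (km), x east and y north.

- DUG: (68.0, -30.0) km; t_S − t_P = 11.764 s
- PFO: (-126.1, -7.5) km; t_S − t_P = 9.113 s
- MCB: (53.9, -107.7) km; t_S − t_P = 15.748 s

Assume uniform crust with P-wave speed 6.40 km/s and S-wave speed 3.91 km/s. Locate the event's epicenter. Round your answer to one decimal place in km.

-38.9 km east, 20.5 km north

Distance from S−P lag: d = Δt · v_P v_S / (v_P − v_S) = Δt · (6.40·3.91)/(6.40−3.91) ≈ 10.0498·Δt.
So d_DUG = 118.23, d_PFO = 91.58, d_MCB = 158.26 km.
Circle about each station: (x − 68.0)² + (y + 30.0)² = 118.23²; (x + 126.1)² + (y + 7.5)² = 91.58²; (x − 53.9)² + (y + 107.7)² = 158.26².
Subtracting the DUG equation from the PFO and MCB equations removes the quadratic terms:
-388.2 x + 45.0 y = 16024.90
-28.2 x − 155.4 y = -2087.39
Solving the 2×2 system: x ≈ -38.9, y ≈ 20.5 km.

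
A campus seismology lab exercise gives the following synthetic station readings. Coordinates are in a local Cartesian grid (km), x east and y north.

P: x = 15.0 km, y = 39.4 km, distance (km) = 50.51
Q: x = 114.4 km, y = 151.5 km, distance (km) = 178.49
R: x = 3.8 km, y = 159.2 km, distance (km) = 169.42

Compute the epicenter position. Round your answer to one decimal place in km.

x ≈ 33.5 km, y ≈ -7.6 km

Circle about each station: (x − 15.0)² + (y − 39.4)² = 50.51²; (x − 114.4)² + (y − 151.5)² = 178.49²; (x − 3.8)² + (y − 159.2)² = 169.42².
Subtracting pairs of circle equations eliminates x²+y² and gives linear equations (the radical axes):
198.8 x + 224.2 y = 4954.83
-22.4 x + 239.6 y = -2570.16
Solving the 2×2 system: x ≈ 33.5, y ≈ -7.6 km.
Check against P (with the unrounded x, y): √((x − 15.0)²+(y − 39.4)²) = 50.50 ≈ 50.51 km. ✓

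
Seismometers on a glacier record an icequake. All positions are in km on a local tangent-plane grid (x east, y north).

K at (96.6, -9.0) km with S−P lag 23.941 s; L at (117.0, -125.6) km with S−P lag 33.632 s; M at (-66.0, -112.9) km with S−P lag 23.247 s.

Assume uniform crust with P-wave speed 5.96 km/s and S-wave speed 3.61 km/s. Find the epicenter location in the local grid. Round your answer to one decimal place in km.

Distance from S−P lag: d = Δt · v_P v_S / (v_P − v_S) = Δt · (5.96·3.61)/(5.96−3.61) ≈ 9.1556·Δt.
So d_K = 219.19, d_L = 307.92, d_M = 212.84 km.
Circle about each station: (x − 96.6)² + (y + 9.0)² = 219.19²; (x − 117.0)² + (y + 125.6)² = 307.92²; (x + 66.0)² + (y + 112.9)² = 212.84².
Subtracting pairs of circle equations eliminates x²+y² and gives linear equations (the radical axes):
40.8 x − 233.2 y = -26718.67
-325.2 x − 207.8 y = 10433.24
Solving the 2×2 system: x ≈ -94.7, y ≈ 98.0 km.

(-94.7, 98.0)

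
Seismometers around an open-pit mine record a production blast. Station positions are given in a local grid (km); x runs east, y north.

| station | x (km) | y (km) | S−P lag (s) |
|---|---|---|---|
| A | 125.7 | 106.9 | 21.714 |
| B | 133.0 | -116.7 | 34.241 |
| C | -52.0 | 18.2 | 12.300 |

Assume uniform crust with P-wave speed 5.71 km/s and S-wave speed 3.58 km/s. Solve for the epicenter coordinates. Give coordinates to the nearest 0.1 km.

-81.1 km east, 132.6 km north

Distance from S−P lag: d = Δt · v_P v_S / (v_P − v_S) = Δt · (5.71·3.58)/(5.71−3.58) ≈ 9.5971·Δt.
So d_A = 208.39, d_B = 328.61, d_C = 118.04 km.
Circle about each station: (x − 125.7)² + (y − 106.9)² = 208.39²; (x − 133.0)² + (y + 116.7)² = 328.61²; (x + 52.0)² + (y − 18.2)² = 118.04².
Subtracting the A equation from the B and C equations removes the quadratic terms:
14.6 x − 447.2 y = -60478.35
-355.4 x − 177.4 y = 5300.09
Solving the 2×2 system: x ≈ -81.1, y ≈ 132.6 km.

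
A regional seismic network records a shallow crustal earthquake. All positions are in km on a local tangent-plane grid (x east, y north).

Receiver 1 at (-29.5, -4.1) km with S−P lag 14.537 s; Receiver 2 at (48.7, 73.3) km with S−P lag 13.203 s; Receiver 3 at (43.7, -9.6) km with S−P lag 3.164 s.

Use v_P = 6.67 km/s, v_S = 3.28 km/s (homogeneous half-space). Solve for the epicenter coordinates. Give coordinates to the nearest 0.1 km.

(64.1, -10.5)

Distance from S−P lag: d = Δt · v_P v_S / (v_P − v_S) = Δt · (6.67·3.28)/(6.67−3.28) ≈ 6.4536·Δt.
So d_Receiver 1 = 93.82, d_Receiver 2 = 85.21, d_Receiver 3 = 20.42 km.
Circle about each station: (x + 29.5)² + (y + 4.1)² = 93.82²; (x − 48.7)² + (y − 73.3)² = 85.21²; (x − 43.7)² + (y + 9.6)² = 20.42².
Subtracting the Receiver 1 equation from the Receiver 2 and Receiver 3 equations removes the quadratic terms:
156.4 x + 154.8 y = 8398.97
146.4 x − 11.0 y = 9500.01
Solving the 2×2 system: x ≈ 64.1, y ≈ -10.5 km.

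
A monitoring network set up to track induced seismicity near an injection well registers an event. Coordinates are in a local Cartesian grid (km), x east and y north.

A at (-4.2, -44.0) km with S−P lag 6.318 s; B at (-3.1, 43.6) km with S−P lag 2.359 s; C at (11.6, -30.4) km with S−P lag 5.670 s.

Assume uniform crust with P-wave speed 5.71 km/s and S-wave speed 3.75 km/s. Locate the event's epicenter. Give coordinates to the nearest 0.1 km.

Distance from S−P lag: d = Δt · v_P v_S / (v_P − v_S) = Δt · (5.71·3.75)/(5.71−3.75) ≈ 10.9247·Δt.
So d_A = 69.02, d_B = 25.77, d_C = 61.94 km.
Circle about each station: (x + 4.2)² + (y + 44.0)² = 69.02²; (x + 3.1)² + (y − 43.6)² = 25.77²; (x − 11.6)² + (y + 30.4)² = 61.94².
Subtracting pairs of circle equations eliminates x²+y² and gives linear equations (the radical axes):
2.2 x + 175.2 y = 4056.60
31.6 x + 27.2 y = 32.28
Solving the 2×2 system: x ≈ -19.1, y ≈ 23.4 km.
Check against A (with the unrounded x, y): √((x + 4.2)²+(y + 44.0)²) = 69.02 ≈ 69.02 km. ✓

x ≈ -19.1 km, y ≈ 23.4 km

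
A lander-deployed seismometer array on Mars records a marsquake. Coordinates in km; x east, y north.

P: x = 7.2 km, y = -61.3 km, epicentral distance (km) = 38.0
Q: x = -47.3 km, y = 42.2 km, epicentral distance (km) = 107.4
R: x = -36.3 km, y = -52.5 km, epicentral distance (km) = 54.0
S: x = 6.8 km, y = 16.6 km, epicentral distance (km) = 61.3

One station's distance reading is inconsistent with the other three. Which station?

P

Solve using three stations at a time. Using Q, R, S (subtract circle equations pairwise → linear system) gives (x, y) ≈ (17.0, -43.8).
Distances from that point to each station vs reported:
  P: calculated 20.0 vs reported 38.0 → residual 18.0 km
  Q: calculated 107.4 vs reported 107.4 → residual 0.0 km
  R: calculated 54.0 vs reported 54.0 → residual 0.0 km
  S: calculated 61.3 vs reported 61.3 → residual 0.0 km
Q, R, S are mutually consistent (residuals ≈ 0); P is off by 18.0 km.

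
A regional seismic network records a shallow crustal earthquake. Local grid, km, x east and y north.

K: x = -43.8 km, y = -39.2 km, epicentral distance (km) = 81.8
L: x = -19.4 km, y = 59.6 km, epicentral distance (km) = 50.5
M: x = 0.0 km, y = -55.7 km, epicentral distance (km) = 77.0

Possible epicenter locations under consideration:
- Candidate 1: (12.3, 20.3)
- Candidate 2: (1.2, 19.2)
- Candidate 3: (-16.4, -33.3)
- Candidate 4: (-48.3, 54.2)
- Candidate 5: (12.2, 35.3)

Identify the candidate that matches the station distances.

For each candidate, compare |candidate − station| to the reported distance:
Candidate 1: residuals K 0.0, L 0.0, M 0.0 → max 0.0 km
Candidate 2: residuals K 8.1, L 5.2, M 2.1 → max 8.1 km
Candidate 3: residuals K 53.8, L 42.4, M 49.2 → max 53.8 km
Candidate 4: residuals K 11.7, L 21.1, M 43.0 → max 43.0 km
Candidate 5: residuals K 11.4, L 10.6, M 14.8 → max 14.8 km
Only Candidate 1 has all residuals ≈ 0.

Candidate 1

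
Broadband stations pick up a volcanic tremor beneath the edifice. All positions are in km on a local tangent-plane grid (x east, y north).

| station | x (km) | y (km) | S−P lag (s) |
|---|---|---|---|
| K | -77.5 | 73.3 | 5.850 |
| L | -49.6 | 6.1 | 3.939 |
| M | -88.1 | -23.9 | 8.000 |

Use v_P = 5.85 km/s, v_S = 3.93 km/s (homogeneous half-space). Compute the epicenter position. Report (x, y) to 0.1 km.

x ≈ -16.2 km, y ≈ 39.4 km

Distance from S−P lag: d = Δt · v_P v_S / (v_P − v_S) = Δt · (5.85·3.93)/(5.85−3.93) ≈ 11.9742·Δt.
So d_K = 70.05, d_L = 47.17, d_M = 95.79 km.
Circle about each station: (x + 77.5)² + (y − 73.3)² = 70.05²; (x + 49.6)² + (y − 6.1)² = 47.17²; (x + 88.1)² + (y + 23.9)² = 95.79².
Subtracting the K equation from the L and M equations removes the quadratic terms:
55.8 x − 134.4 y = -6199.78
-21.2 x − 194.4 y = -7315.04
Solving the 2×2 system: x ≈ -16.2, y ≈ 39.4 km.
Check against K (with the unrounded x, y): √((x + 77.5)²+(y − 73.3)²) = 70.04 ≈ 70.05 km. ✓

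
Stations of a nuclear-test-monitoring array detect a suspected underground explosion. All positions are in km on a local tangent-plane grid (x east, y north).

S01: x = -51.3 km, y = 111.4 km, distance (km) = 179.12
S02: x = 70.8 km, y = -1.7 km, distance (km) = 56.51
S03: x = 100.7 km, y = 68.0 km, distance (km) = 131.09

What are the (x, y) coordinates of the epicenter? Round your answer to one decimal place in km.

Circle about each station: (x + 51.3)² + (y − 111.4)² = 179.12²; (x − 70.8)² + (y + 1.7)² = 56.51²; (x − 100.7)² + (y − 68.0)² = 131.09².
Subtracting pairs of circle equations eliminates x²+y² and gives linear equations (the radical axes):
244.2 x − 226.2 y = 18864.47
304.0 x − 86.8 y = 14622.23
Solving the 2×2 system: x ≈ 35.1, y ≈ -45.5 km.

35.1 km east, -45.5 km north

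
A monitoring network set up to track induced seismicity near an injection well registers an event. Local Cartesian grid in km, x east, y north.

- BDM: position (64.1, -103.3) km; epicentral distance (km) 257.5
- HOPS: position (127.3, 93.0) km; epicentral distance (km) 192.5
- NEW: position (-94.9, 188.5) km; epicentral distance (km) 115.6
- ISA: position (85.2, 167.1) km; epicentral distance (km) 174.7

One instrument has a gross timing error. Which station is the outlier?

BDM

Solve using three stations at a time. Using HOPS, NEW, ISA (subtract circle equations pairwise → linear system) gives (x, y) ≈ (-64.4, 77.2).
Distances from that point to each station vs reported:
  BDM: calculated 221.6 vs reported 257.5 → residual 35.9 km
  HOPS: calculated 192.4 vs reported 192.5 → residual 0.1 km
  NEW: calculated 115.4 vs reported 115.6 → residual 0.2 km
  ISA: calculated 174.6 vs reported 174.7 → residual 0.1 km
HOPS, NEW, ISA are mutually consistent (residuals ≈ 0); BDM is off by 35.9 km.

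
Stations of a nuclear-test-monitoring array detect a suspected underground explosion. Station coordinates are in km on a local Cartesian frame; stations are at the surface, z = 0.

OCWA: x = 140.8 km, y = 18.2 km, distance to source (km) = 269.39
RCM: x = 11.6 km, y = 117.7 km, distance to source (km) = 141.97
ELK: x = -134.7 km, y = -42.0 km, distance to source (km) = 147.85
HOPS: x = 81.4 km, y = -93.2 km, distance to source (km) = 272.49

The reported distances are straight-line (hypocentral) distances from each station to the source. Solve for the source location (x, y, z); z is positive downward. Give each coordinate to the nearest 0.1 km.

Each station gives a sphere (x−x_i)² + (y−y_i)² + z² = d_i² (stations at z=0).
Subtracting the OCWA sphere from RCM and ELK: z² cancels, leaving linear equations in x and y:
-258.4 x + 199.0 y = 46247.46
-551.0 x − 120.4 y = 50463.56
Solving: x ≈ -110.901, y ≈ 88.395 km (keep extra digits for the depth step; rounded: -110.9, 88.4).
Then from the OCWA sphere: z² = 269.39² − (x − 140.8)² − (y − 18.2)² with x = -110.901, y = 88.395, so z ≈ 65.500 ≈ 65.5 km.

(-110.9, 88.4, 65.5)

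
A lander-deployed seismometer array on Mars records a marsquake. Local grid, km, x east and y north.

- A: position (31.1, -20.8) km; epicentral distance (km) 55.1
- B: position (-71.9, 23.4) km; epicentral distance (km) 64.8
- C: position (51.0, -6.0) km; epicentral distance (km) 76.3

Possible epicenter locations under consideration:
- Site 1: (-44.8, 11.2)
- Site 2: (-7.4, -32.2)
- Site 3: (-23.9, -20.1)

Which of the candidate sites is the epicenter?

For each candidate, compare |candidate − station| to the reported distance:
Site 1: residuals A 27.3, B 35.1, C 21.0 → max 35.1 km
Site 2: residuals A 14.9, B 20.4, C 12.3 → max 20.4 km
Site 3: residuals A 0.1, B 0.0, C 0.1 → max 0.1 km
Only Site 3 has all residuals ≈ 0.

Site 3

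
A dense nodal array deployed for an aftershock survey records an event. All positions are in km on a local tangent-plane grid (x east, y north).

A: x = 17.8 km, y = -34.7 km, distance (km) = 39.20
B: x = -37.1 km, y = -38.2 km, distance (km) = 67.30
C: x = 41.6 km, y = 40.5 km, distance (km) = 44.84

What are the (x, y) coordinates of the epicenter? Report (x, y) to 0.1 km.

x ≈ 15.0 km, y ≈ 4.4 km

Circle about each station: (x − 17.8)² + (y + 34.7)² = 39.20²; (x + 37.1)² + (y + 38.2)² = 67.30²; (x − 41.6)² + (y − 40.5)² = 44.84².
Subtracting pairs of circle equations eliminates x²+y² and gives linear equations (the radical axes):
-109.8 x − 7.0 y = -1677.93
47.6 x + 150.4 y = 1375.89
Solving the 2×2 system: x ≈ 15.0, y ≈ 4.4 km.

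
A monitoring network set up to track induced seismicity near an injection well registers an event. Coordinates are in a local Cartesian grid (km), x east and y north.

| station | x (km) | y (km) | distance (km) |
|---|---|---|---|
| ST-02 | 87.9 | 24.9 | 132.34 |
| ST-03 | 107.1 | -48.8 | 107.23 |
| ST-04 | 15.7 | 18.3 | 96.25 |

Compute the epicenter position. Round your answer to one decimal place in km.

3.7 km east, -77.2 km north

Circle about each station: (x − 87.9)² + (y − 24.9)² = 132.34²; (x − 107.1)² + (y + 48.8)² = 107.23²; (x − 15.7)² + (y − 18.3)² = 96.25².
Subtracting the ST-02 equation from the ST-03 and ST-04 equations removes the quadratic terms:
38.4 x − 147.4 y = 11521.03
-144.4 x − 13.2 y = 484.77
Solving the 2×2 system: x ≈ 3.7, y ≈ -77.2 km.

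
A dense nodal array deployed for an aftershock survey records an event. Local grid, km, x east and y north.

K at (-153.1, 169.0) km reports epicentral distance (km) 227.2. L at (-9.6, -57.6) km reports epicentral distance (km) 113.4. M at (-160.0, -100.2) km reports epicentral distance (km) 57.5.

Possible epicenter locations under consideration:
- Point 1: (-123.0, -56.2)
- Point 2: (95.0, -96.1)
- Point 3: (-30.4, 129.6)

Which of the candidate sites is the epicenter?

Point 1

For each candidate, compare |candidate − station| to the reported distance:
Point 1: residuals K 0.0, L 0.0, M 0.0 → max 0.0 km
Point 2: residuals K 135.9, L 1.9, M 197.5 → max 197.5 km
Point 3: residuals K 98.3, L 75.0, M 206.3 → max 206.3 km
Only Point 1 has all residuals ≈ 0.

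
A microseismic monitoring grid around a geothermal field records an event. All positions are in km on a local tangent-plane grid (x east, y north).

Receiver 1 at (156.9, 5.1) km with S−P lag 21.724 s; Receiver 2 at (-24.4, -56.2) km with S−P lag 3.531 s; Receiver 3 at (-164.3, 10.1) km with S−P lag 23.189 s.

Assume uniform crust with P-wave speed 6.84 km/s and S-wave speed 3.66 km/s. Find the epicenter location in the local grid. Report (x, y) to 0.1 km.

x ≈ 1.5 km, y ≈ -66.3 km

Distance from S−P lag: d = Δt · v_P v_S / (v_P − v_S) = Δt · (6.84·3.66)/(6.84−3.66) ≈ 7.8725·Δt.
So d_Receiver 1 = 171.02, d_Receiver 2 = 27.80, d_Receiver 3 = 182.55 km.
Circle about each station: (x − 156.9)² + (y − 5.1)² = 171.02²; (x + 24.4)² + (y + 56.2)² = 27.80²; (x + 164.3)² + (y − 10.1)² = 182.55².
Subtracting the Receiver 1 equation from the Receiver 2 and Receiver 3 equations removes the quadratic terms:
-362.6 x − 122.6 y = 7585.18
-642.4 x + 10.0 y = -1623.78
Solving the 2×2 system: x ≈ 1.5, y ≈ -66.3 km.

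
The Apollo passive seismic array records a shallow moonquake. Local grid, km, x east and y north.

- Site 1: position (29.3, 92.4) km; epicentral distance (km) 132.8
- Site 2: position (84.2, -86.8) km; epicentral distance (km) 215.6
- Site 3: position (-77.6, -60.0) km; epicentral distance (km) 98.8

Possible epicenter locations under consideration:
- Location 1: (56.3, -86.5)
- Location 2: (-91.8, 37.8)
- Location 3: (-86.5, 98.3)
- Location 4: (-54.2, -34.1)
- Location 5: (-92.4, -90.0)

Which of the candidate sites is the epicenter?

Location 2

For each candidate, compare |candidate − station| to the reported distance:
Location 1: residuals Site 1 48.1, Site 2 187.7, Site 3 37.7 → max 187.7 km
Location 2: residuals Site 1 0.0, Site 2 0.0, Site 3 0.0 → max 0.0 km
Location 3: residuals Site 1 16.8, Site 2 36.2, Site 3 59.7 → max 59.7 km
Location 4: residuals Site 1 18.8, Site 2 67.5, Site 3 63.9 → max 67.5 km
Location 5: residuals Site 1 86.5, Site 2 39.0, Site 3 65.3 → max 86.5 km
Only Location 2 has all residuals ≈ 0.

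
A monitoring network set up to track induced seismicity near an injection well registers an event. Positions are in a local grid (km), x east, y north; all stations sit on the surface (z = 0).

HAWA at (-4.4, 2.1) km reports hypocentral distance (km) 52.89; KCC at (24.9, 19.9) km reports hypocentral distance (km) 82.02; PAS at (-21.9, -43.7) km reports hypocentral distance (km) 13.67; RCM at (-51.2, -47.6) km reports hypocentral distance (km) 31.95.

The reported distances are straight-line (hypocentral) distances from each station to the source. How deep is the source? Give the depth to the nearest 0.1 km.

13.5 km

Each station gives a sphere (x−x_i)² + (y−y_i)² + z² = d_i² (stations at z=0).
Subtracting the HAWA sphere from KCC and PAS: z² cancels, leaving linear equations in x and y:
58.6 x + 35.6 y = -2937.68
-35.0 x − 91.6 y = 4976.01
Solving: x ≈ -22.307, y ≈ -45.800 km (keep extra digits for the depth step; rounded: -22.3, -45.8).
Then from the HAWA sphere: z² = 52.89² − (x + 4.4)² − (y − 2.1)² with x = -22.307, y = -45.800, so z ≈ 13.501 ≈ 13.5 km.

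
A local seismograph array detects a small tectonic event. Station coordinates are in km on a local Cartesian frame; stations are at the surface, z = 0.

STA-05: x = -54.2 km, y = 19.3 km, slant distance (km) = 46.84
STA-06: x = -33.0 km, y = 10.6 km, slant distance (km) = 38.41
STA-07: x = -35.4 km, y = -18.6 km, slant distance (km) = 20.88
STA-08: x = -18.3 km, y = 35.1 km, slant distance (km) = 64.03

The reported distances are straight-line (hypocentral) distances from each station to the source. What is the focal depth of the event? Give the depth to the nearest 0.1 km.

Each station gives a sphere (x−x_i)² + (y−y_i)² + z² = d_i² (stations at z=0).
Subtracting the STA-05 sphere from STA-06 and STA-07: z² cancels, leaving linear equations in x and y:
42.4 x − 17.4 y = -1390.11
37.6 x − 75.8 y = 47.00
Solving: x ≈ -41.485, y ≈ -21.198 km (keep extra digits for the depth step; rounded: -41.5, -21.2).
Then from the STA-05 sphere: z² = 46.84² − (x + 54.2)² − (y − 19.3)² with x = -41.485, y = -21.198, so z ≈ 19.805 ≈ 19.8 km.
Check against STA-08 (with the unrounded solution): distance 64.03 ≈ 64.03 km. ✓

depth ≈ 19.8 km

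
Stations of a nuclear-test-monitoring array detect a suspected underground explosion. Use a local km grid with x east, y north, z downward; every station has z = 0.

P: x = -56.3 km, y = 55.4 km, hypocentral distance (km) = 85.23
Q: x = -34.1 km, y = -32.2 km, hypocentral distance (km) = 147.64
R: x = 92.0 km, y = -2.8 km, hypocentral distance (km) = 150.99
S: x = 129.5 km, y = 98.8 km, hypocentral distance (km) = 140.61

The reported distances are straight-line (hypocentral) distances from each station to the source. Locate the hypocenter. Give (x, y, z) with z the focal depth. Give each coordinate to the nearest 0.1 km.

Each station gives a sphere (x−x_i)² + (y−y_i)² + z² = d_i² (stations at z=0).
Subtracting the P sphere from Q and R: z² cancels, leaving linear equations in x and y:
44.4 x − 175.2 y = -18572.62
296.6 x − 116.4 y = -13300.84
Solving: x ≈ -3.600, y ≈ 105.096 km (keep extra digits for the depth step; rounded: -3.6, 105.1).
Then from the P sphere: z² = 85.23² − (x + 56.3)² − (y − 55.4)² with x = -3.600, y = 105.096, so z ≈ 44.913 ≈ 44.9 km.
Check against S (with the unrounded solution): distance 140.61 ≈ 140.61 km. ✓

x ≈ -3.6 km, y ≈ 105.1 km, depth ≈ 44.9 km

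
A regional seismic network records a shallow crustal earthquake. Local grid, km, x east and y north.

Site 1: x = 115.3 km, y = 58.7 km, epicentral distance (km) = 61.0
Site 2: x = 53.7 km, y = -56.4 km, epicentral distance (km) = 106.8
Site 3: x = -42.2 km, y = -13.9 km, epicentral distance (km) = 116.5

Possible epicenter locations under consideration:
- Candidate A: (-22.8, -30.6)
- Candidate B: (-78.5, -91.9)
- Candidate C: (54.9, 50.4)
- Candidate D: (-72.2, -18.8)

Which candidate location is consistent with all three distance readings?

Candidate C

For each candidate, compare |candidate − station| to the reported distance:
Candidate A: residuals Site 1 103.5, Site 2 26.1, Site 3 90.9 → max 103.5 km
Candidate B: residuals Site 1 184.4, Site 2 30.1, Site 3 30.5 → max 184.4 km
Candidate C: residuals Site 1 0.0, Site 2 0.0, Site 3 0.0 → max 0.0 km
Candidate D: residuals Site 1 141.9, Site 2 24.6, Site 3 86.1 → max 141.9 km
Only Candidate C has all residuals ≈ 0.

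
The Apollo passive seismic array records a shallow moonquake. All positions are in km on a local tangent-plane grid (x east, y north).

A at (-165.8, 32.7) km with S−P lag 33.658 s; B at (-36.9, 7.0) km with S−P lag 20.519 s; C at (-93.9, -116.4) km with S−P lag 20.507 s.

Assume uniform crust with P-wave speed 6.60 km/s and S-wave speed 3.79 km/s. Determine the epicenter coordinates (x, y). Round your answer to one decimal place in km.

x ≈ 88.4 km, y ≈ -125.9 km

Distance from S−P lag: d = Δt · v_P v_S / (v_P − v_S) = Δt · (6.60·3.79)/(6.60−3.79) ≈ 8.9018·Δt.
So d_A = 299.62, d_B = 182.66, d_C = 182.55 km.
Circle about each station: (x + 165.8)² + (y − 32.7)² = 299.62²; (x + 36.9)² + (y − 7.0)² = 182.66²; (x + 93.9)² + (y + 116.4)² = 182.55².
Subtracting the A equation from the B and C equations removes the quadratic terms:
257.8 x − 51.4 y = 29259.15
143.8 x − 298.2 y = 50254.88
Solving the 2×2 system: x ≈ 88.4, y ≈ -125.9 km.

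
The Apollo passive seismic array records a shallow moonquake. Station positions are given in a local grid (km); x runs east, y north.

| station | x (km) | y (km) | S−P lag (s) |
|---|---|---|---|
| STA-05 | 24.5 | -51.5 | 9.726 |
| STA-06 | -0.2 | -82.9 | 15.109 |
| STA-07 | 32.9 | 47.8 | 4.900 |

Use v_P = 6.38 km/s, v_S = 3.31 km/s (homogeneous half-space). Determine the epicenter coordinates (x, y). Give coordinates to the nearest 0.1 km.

(36.6, 14.3)

Distance from S−P lag: d = Δt · v_P v_S / (v_P − v_S) = Δt · (6.38·3.31)/(6.38−3.31) ≈ 6.8788·Δt.
So d_STA-05 = 66.90, d_STA-06 = 103.93, d_STA-07 = 33.71 km.
Circle about each station: (x − 24.5)² + (y + 51.5)² = 66.90²; (x + 0.2)² + (y + 82.9)² = 103.93²; (x − 32.9)² + (y − 47.8)² = 33.71².
Subtracting the STA-05 equation from the STA-06 and STA-07 equations removes the quadratic terms:
-49.4 x − 62.8 y = -2705.88
16.8 x + 198.6 y = 3454.00
Solving the 2×2 system: x ≈ 36.6, y ≈ 14.3 km.
Check against STA-05 (with the unrounded x, y): √((x − 24.5)²+(y + 51.5)²) = 66.90 ≈ 66.90 km. ✓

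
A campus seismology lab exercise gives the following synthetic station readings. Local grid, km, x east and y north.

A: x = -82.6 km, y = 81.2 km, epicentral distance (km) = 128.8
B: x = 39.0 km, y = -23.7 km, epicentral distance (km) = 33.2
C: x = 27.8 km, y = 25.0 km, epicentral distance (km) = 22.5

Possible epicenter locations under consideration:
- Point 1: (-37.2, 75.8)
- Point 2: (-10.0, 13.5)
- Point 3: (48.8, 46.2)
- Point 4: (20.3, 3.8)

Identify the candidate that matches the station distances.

For each candidate, compare |candidate − station| to the reported distance:
Point 1: residuals A 83.1, B 92.1, C 60.0 → max 92.1 km
Point 2: residuals A 29.5, B 28.3, C 17.0 → max 29.5 km
Point 3: residuals A 7.2, B 37.4, C 7.3 → max 37.4 km
Point 4: residuals A 0.0, B 0.1, C 0.0 → max 0.1 km
Only Point 4 has all residuals ≈ 0.

Point 4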